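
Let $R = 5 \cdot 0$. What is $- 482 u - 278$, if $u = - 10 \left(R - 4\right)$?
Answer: $-19558$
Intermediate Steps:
$R = 0$
$u = 40$ ($u = - 10 \left(0 - 4\right) = \left(-10\right) \left(-4\right) = 40$)
$- 482 u - 278 = \left(-482\right) 40 - 278 = -19280 - 278 = -19558$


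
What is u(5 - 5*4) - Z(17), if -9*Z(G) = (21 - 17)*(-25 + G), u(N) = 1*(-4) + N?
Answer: -203/9 ≈ -22.556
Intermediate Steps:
u(N) = -4 + N
Z(G) = 100/9 - 4*G/9 (Z(G) = -(21 - 17)*(-25 + G)/9 = -4*(-25 + G)/9 = -(-100 + 4*G)/9 = 100/9 - 4*G/9)
u(5 - 5*4) - Z(17) = (-4 + (5 - 5*4)) - (100/9 - 4/9*17) = (-4 + (5 - 20)) - (100/9 - 68/9) = (-4 - 15) - 1*32/9 = -19 - 32/9 = -203/9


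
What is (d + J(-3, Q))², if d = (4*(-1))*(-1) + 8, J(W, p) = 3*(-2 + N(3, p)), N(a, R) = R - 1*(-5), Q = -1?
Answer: 324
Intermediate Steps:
N(a, R) = 5 + R (N(a, R) = R + 5 = 5 + R)
J(W, p) = 9 + 3*p (J(W, p) = 3*(-2 + (5 + p)) = 3*(3 + p) = 9 + 3*p)
d = 12 (d = -4*(-1) + 8 = 4 + 8 = 12)
(d + J(-3, Q))² = (12 + (9 + 3*(-1)))² = (12 + (9 - 3))² = (12 + 6)² = 18² = 324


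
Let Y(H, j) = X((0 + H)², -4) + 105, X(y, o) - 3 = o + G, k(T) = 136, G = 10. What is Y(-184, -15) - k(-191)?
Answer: -22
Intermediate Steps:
X(y, o) = 13 + o (X(y, o) = 3 + (o + 10) = 3 + (10 + o) = 13 + o)
Y(H, j) = 114 (Y(H, j) = (13 - 4) + 105 = 9 + 105 = 114)
Y(-184, -15) - k(-191) = 114 - 1*136 = 114 - 136 = -22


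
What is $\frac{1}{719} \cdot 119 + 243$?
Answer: $\frac{174836}{719} \approx 243.17$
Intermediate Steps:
$\frac{1}{719} \cdot 119 + 243 = \frac{119}{719} + 243 = \frac{174836}{719}$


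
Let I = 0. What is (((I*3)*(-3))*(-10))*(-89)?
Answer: 0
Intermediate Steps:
(((I*3)*(-3))*(-10))*(-89) = (((0*3)*(-3))*(-10))*(-89) = ((0*(-3))*(-10))*(-89) = (0*(-10))*(-89) = 0*(-89) = 0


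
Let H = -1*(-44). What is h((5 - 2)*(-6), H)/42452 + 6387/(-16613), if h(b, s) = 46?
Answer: -135188363/352627538 ≈ -0.38337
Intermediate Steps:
H = 44
h((5 - 2)*(-6), H)/42452 + 6387/(-16613) = 46/42452 + 6387/(-16613) = 46*(1/42452) + 6387*(-1/16613) = 23/21226 - 6387/16613 = -135188363/352627538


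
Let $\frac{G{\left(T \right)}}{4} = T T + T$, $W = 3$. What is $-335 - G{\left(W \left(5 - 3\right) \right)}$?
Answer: $-503$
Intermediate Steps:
$G{\left(T \right)} = 4 T + 4 T^{2}$ ($G{\left(T \right)} = 4 \left(T T + T\right) = 4 \left(T^{2} + T\right) = 4 \left(T + T^{2}\right) = 4 T + 4 T^{2}$)
$-335 - G{\left(W \left(5 - 3\right) \right)} = -335 - 4 \cdot 3 \left(5 - 3\right) \left(1 + 3 \left(5 - 3\right)\right) = -335 - 4 \cdot 3 \cdot 2 \left(1 + 3 \cdot 2\right) = -335 - 4 \cdot 6 \left(1 + 6\right) = -335 - 4 \cdot 6 \cdot 7 = -335 - 168 = -503$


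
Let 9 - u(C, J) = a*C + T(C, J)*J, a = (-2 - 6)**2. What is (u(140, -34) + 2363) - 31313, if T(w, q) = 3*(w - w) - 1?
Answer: -37935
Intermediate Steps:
T(w, q) = -1 (T(w, q) = 3*0 - 1 = 0 - 1 = -1)
a = 64 (a = (-8)**2 = 64)
u(C, J) = 9 + J - 64*C (u(C, J) = 9 - (64*C - J) = 9 - (-J + 64*C) = 9 + (J - 64*C) = 9 + J - 64*C)
(u(140, -34) + 2363) - 31313 = ((9 - 34 - 64*140) + 2363) - 31313 = ((9 - 34 - 8960) + 2363) - 31313 = (-8985 + 2363) - 31313 = -6622 - 31313 = -37935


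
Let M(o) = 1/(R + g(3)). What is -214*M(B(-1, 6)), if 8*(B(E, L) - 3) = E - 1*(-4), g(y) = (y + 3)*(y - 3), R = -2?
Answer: 107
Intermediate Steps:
g(y) = (-3 + y)*(3 + y) (g(y) = (3 + y)*(-3 + y) = (-3 + y)*(3 + y))
B(E, L) = 7/2 + E/8 (B(E, L) = 3 + (E - 1*(-4))/8 = 3 + (E + 4)/8 = 3 + (4 + E)/8 = 3 + (½ + E/8) = 7/2 + E/8)
M(o) = -½ (M(o) = 1/(-2 + (-9 + 3²)) = 1/(-2 + (-9 + 9)) = 1/(-2 + 0) = 1/(-2) = -½)
-214*M(B(-1, 6)) = -214*(-½) = 107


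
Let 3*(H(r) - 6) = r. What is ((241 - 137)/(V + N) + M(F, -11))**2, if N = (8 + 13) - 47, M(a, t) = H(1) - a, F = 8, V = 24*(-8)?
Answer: 491401/106929 ≈ 4.5956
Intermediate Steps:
V = -192
H(r) = 6 + r/3
M(a, t) = 19/3 - a (M(a, t) = (6 + (1/3)*1) - a = (6 + 1/3) - a = 19/3 - a)
N = -26 (N = 21 - 47 = -26)
((241 - 137)/(V + N) + M(F, -11))**2 = ((241 - 137)/(-192 - 26) + (19/3 - 1*8))**2 = (104/(-218) + (19/3 - 8))**2 = (104*(-1/218) - 5/3)**2 = (-52/109 - 5/3)**2 = (-701/327)**2 = 491401/106929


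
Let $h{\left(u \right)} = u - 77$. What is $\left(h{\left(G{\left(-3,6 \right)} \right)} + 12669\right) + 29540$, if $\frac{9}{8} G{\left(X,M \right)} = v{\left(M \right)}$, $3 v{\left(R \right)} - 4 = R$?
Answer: $\frac{1137644}{27} \approx 42135.0$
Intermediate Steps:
$v{\left(R \right)} = \frac{4}{3} + \frac{R}{3}$
$G{\left(X,M \right)} = \frac{32}{27} + \frac{8 M}{27}$ ($G{\left(X,M \right)} = \frac{8 \left(\frac{4}{3} + \frac{M}{3}\right)}{9} = \frac{32}{27} + \frac{8 M}{27}$)
$h{\left(u \right)} = -77 + u$ ($h{\left(u \right)} = u - 77 = -77 + u$)
$\left(h{\left(G{\left(-3,6 \right)} \right)} + 12669\right) + 29540 = \left(\left(-77 + \left(\frac{32}{27} + \frac{8}{27} \cdot 6\right)\right) + 12669\right) + 29540 = \left(\left(-77 + \left(\frac{32}{27} + \frac{16}{9}\right)\right) + 12669\right) + 29540 = \left(\left(-77 + \frac{80}{27}\right) + 12669\right) + 29540 = \left(- \frac{1999}{27} + 12669\right) + 29540 = \frac{340064}{27} + 29540 = \frac{1137644}{27}$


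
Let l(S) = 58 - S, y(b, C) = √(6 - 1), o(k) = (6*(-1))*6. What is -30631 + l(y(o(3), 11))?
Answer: -30573 - √5 ≈ -30575.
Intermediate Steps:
o(k) = -36 (o(k) = -6*6 = -36)
y(b, C) = √5
-30631 + l(y(o(3), 11)) = -30631 + (58 - √5) = -30573 - √5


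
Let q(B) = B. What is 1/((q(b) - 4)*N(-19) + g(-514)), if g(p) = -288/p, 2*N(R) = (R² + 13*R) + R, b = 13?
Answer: 514/220023 ≈ 0.0023361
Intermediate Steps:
N(R) = R²/2 + 7*R (N(R) = ((R² + 13*R) + R)/2 = (R² + 14*R)/2 = R²/2 + 7*R)
1/((q(b) - 4)*N(-19) + g(-514)) = 1/((13 - 4)*((½)*(-19)*(14 - 19)) - 288/(-514)) = 1/(9*((½)*(-19)*(-5)) - 288*(-1/514)) = 1/(9*(95/2) + 144/257) = 1/(855/2 + 144/257) = 1/(220023/514) = 514/220023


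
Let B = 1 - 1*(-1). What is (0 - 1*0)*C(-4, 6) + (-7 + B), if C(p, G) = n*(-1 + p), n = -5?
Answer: -5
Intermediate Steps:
B = 2 (B = 1 + 1 = 2)
C(p, G) = 5 - 5*p (C(p, G) = -5*(-1 + p) = 5 - 5*p)
(0 - 1*0)*C(-4, 6) + (-7 + B) = (0 - 1*0)*(5 - 5*(-4)) + (-7 + 2) = (0 + 0)*(5 + 20) - 5 = 0*25 - 5 = 0 - 5 = -5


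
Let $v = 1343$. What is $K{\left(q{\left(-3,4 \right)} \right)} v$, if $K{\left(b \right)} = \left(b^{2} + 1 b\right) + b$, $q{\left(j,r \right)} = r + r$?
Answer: $107440$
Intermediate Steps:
$q{\left(j,r \right)} = 2 r$
$K{\left(b \right)} = b^{2} + 2 b$ ($K{\left(b \right)} = \left(b^{2} + b\right) + b = \left(b + b^{2}\right) + b = b^{2} + 2 b$)
$K{\left(q{\left(-3,4 \right)} \right)} v = 2 \cdot 4 \left(2 + 2 \cdot 4\right) 1343 = 8 \left(2 + 8\right) 1343 = 8 \cdot 10 \cdot 1343 = 80 \cdot 1343 = 107440$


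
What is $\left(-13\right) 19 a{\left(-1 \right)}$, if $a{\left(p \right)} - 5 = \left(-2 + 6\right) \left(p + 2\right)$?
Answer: $-2223$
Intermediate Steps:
$a{\left(p \right)} = 13 + 4 p$ ($a{\left(p \right)} = 5 + \left(-2 + 6\right) \left(p + 2\right) = 5 + 4 \left(2 + p\right) = 5 + \left(8 + 4 p\right) = 13 + 4 p$)
$\left(-13\right) 19 a{\left(-1 \right)} = \left(-13\right) 19 \left(13 + 4 \left(-1\right)\right) = - 247 \left(13 - 4\right) = \left(-247\right) 9 = -2223$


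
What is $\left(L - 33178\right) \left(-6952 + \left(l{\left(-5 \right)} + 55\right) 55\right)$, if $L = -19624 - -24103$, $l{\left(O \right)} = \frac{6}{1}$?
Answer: $103230303$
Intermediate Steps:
$l{\left(O \right)} = 6$ ($l{\left(O \right)} = 6 \cdot 1 = 6$)
$L = 4479$ ($L = -19624 + 24103 = 4479$)
$\left(L - 33178\right) \left(-6952 + \left(l{\left(-5 \right)} + 55\right) 55\right) = \left(4479 - 33178\right) \left(-6952 + \left(6 + 55\right) 55\right) = - 28699 \left(-6952 + 61 \cdot 55\right) = - 28699 \left(-6952 + 3355\right) = \left(-28699\right) \left(-3597\right) = 103230303$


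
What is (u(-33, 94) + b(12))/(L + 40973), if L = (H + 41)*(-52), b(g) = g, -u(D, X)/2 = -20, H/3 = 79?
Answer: 52/26517 ≈ 0.0019610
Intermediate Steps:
H = 237 (H = 3*79 = 237)
u(D, X) = 40 (u(D, X) = -2*(-20) = 40)
L = -14456 (L = (237 + 41)*(-52) = 278*(-52) = -14456)
(u(-33, 94) + b(12))/(L + 40973) = (40 + 12)/(-14456 + 40973) = 52/26517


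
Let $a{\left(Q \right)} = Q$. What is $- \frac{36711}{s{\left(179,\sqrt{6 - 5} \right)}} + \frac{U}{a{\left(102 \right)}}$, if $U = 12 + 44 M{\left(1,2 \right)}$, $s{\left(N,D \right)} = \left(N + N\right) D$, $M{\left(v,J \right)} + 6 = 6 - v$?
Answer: $- \frac{1877989}{18258} \approx -102.86$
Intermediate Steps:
$M{\left(v,J \right)} = - v$ ($M{\left(v,J \right)} = -6 - \left(-6 + v\right) = - v$)
$s{\left(N,D \right)} = 2 D N$ ($s{\left(N,D \right)} = 2 N D = 2 D N$)
$U = -32$ ($U = 12 + 44 \left(\left(-1\right) 1\right) = 12 + 44 \left(-1\right) = 12 - 44 = -32$)
$- \frac{36711}{s{\left(179,\sqrt{6 - 5} \right)}} + \frac{U}{a{\left(102 \right)}} = - \frac{36711}{2 \sqrt{6 - 5} \cdot 179} - \frac{32}{102} = - \frac{36711}{2 \sqrt{1} \cdot 179} - \frac{16}{51} = - \frac{36711}{2 \cdot 1 \cdot 179} - \frac{16}{51} = - \frac{36711}{358} - \frac{16}{51} = - \frac{1877989}{18258}$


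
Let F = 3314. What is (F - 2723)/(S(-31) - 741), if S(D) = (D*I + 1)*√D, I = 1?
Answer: -48659/64109 + 1970*I*√31/64109 ≈ -0.759 + 0.17109*I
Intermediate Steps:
S(D) = √D*(1 + D) (S(D) = (D*1 + 1)*√D = (D + 1)*√D = (1 + D)*√D = √D*(1 + D))
(F - 2723)/(S(-31) - 741) = (3314 - 2723)/(√(-31)*(1 - 31) - 741) = 591/((I*√31)*(-30) - 741) = 591/(-30*I*√31 - 741) = 591/(-741 - 30*I*√31)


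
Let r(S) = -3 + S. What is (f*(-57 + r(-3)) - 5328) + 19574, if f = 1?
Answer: 14183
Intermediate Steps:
(f*(-57 + r(-3)) - 5328) + 19574 = (1*(-57 + (-3 - 3)) - 5328) + 19574 = (1*(-57 - 6) - 5328) + 19574 = (1*(-63) - 5328) + 19574 = (-63 - 5328) + 19574 = -5391 + 19574 = 14183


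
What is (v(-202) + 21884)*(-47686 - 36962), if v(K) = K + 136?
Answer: -1846850064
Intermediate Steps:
v(K) = 136 + K
(v(-202) + 21884)*(-47686 - 36962) = ((136 - 202) + 21884)*(-47686 - 36962) = (-66 + 21884)*(-84648) = 21818*(-84648) = -1846850064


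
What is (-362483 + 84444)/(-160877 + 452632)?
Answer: -278039/291755 ≈ -0.95299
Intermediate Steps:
(-362483 + 84444)/(-160877 + 452632) = -278039/291755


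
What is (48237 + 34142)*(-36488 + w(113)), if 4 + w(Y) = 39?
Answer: -3002961687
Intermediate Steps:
w(Y) = 35 (w(Y) = -4 + 39 = 35)
(48237 + 34142)*(-36488 + w(113)) = (48237 + 34142)*(-36488 + 35) = 82379*(-36453) = -3002961687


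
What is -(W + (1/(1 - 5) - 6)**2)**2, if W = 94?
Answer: -4532641/256 ≈ -17706.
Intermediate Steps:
-(W + (1/(1 - 5) - 6)**2)**2 = -(94 + (1/(1 - 5) - 6)**2)**2 = -(94 + (1/(-4) - 6)**2)**2 = -(94 + (-1/4 - 6)**2)**2 = -(94 + (-25/4)**2)**2 = -(94 + 625/16)**2 = -(2129/16)**2 = -1*4532641/256 = -4532641/256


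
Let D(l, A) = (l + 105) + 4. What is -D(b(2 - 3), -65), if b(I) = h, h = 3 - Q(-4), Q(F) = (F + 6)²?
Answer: -108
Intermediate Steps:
Q(F) = (6 + F)²
h = -1 (h = 3 - (6 - 4)² = 3 - 1*2² = 3 - 1*4 = 3 - 4 = -1)
b(I) = -1
D(l, A) = 109 + l (D(l, A) = (105 + l) + 4 = 109 + l)
-D(b(2 - 3), -65) = -(109 - 1) = -1*108 = -108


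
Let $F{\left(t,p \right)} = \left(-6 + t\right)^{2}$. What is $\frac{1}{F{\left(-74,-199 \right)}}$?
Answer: $\frac{1}{6400} \approx 0.00015625$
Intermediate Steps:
$\frac{1}{F{\left(-74,-199 \right)}} = \frac{1}{\left(-6 - 74\right)^{2}} = \frac{1}{\left(-80\right)^{2}} = \frac{1}{6400}$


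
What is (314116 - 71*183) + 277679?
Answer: 578802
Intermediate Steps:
(314116 - 71*183) + 277679 = (314116 - 12993) + 277679 = 301123 + 277679 = 578802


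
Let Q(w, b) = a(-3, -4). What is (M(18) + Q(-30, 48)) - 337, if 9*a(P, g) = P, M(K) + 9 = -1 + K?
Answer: -988/3 ≈ -329.33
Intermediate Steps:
M(K) = -10 + K (M(K) = -9 + (-1 + K) = -10 + K)
a(P, g) = P/9
Q(w, b) = -1/3 (Q(w, b) = (1/9)*(-3) = -1/3)
(M(18) + Q(-30, 48)) - 337 = ((-10 + 18) - 1/3) - 337 = (8 - 1/3) - 337 = 23/3 - 337 = -988/3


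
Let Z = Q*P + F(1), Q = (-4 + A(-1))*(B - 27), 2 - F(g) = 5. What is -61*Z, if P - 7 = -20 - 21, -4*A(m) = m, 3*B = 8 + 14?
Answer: 306281/2 ≈ 1.5314e+5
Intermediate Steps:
F(g) = -3 (F(g) = 2 - 1*5 = 2 - 5 = -3)
B = 22/3 (B = (8 + 14)/3 = (⅓)*22 = 22/3 ≈ 7.3333)
A(m) = -m/4
P = -34 (P = 7 + (-20 - 21) = 7 - 41 = -34)
Q = 295/4 (Q = (-4 - ¼*(-1))*(22/3 - 27) = (-4 + ¼)*(-59/3) = -15/4*(-59/3) = 295/4 ≈ 73.750)
Z = -5021/2 (Z = (295/4)*(-34) - 3 = -5015/2 - 3 = -5021/2 ≈ -2510.5)
-61*Z = -61*(-5021/2) = 306281/2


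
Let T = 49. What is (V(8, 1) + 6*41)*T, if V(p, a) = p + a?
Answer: 12495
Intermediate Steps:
V(p, a) = a + p
(V(8, 1) + 6*41)*T = ((1 + 8) + 6*41)*49 = (9 + 246)*49 = 255*49 = 12495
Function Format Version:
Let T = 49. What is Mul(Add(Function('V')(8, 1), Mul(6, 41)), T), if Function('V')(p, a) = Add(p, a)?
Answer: 12495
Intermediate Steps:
Function('V')(p, a) = Add(a, p)
Mul(Add(Function('V')(8, 1), Mul(6, 41)), T) = Mul(Add(Add(1, 8), Mul(6, 41)), 49) = Mul(Add(9, 246), 49) = Mul(255, 49) = 12495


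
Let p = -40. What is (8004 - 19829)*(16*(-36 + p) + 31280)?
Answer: -355506800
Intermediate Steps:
(8004 - 19829)*(16*(-36 + p) + 31280) = (8004 - 19829)*(16*(-36 - 40) + 31280) = -11825*(16*(-76) + 31280) = -11825*(-1216 + 31280) = -11825*30064 = -355506800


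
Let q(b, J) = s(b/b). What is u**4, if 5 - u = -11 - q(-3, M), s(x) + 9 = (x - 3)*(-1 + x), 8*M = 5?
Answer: 2401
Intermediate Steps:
M = 5/8 (M = (1/8)*5 = 5/8 ≈ 0.62500)
s(x) = -9 + (-1 + x)*(-3 + x) (s(x) = -9 + (x - 3)*(-1 + x) = -9 + (-3 + x)*(-1 + x) = -9 + (-1 + x)*(-3 + x))
q(b, J) = -9 (q(b, J) = -6 + (b/b)**2 - 4*b/b = -6 + 1**2 - 4*1 = -6 + 1 - 4 = -9)
u = 7 (u = 5 - (-11 - 1*(-9)) = 5 - (-11 + 9) = 5 - 1*(-2) = 5 + 2 = 7)
u**4 = 7**4 = 2401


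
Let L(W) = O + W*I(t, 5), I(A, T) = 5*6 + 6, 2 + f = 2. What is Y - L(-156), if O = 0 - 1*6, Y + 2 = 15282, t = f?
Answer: 20902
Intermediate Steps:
f = 0 (f = -2 + 2 = 0)
t = 0
Y = 15280 (Y = -2 + 15282 = 15280)
O = -6 (O = 0 - 6 = -6)
I(A, T) = 36 (I(A, T) = 30 + 6 = 36)
L(W) = -6 + 36*W (L(W) = -6 + W*36 = -6 + 36*W)
Y - L(-156) = 15280 - (-6 + 36*(-156)) = 15280 - (-6 - 5616) = 15280 - 1*(-5622) = 15280 + 5622 = 20902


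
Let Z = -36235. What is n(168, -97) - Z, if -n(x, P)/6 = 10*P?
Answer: 42055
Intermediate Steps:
n(x, P) = -60*P
n(168, -97) - Z = -60*(-97) - 1*(-36235) = 5820 + 36235 = 42055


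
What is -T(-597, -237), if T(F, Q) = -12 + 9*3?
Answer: -15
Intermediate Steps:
T(F, Q) = 15 (T(F, Q) = -12 + 27 = 15)
-T(-597, -237) = -1*15 = -15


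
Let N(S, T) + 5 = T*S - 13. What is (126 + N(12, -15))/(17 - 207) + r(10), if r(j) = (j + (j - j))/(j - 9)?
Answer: 986/95 ≈ 10.379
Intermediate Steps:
N(S, T) = -18 + S*T (N(S, T) = -5 + (T*S - 13) = -5 + (S*T - 13) = -5 + (-13 + S*T) = -18 + S*T)
r(j) = j/(-9 + j) (r(j) = (j + 0)/(-9 + j) = j/(-9 + j))
(126 + N(12, -15))/(17 - 207) + r(10) = (126 + (-18 + 12*(-15)))/(17 - 207) + 10/(-9 + 10) = (126 + (-18 - 180))/(-190) + 10/1 = (126 - 198)*(-1/190) + 10*1 = -72*(-1/190) + 10 = 36/95 + 10 = 986/95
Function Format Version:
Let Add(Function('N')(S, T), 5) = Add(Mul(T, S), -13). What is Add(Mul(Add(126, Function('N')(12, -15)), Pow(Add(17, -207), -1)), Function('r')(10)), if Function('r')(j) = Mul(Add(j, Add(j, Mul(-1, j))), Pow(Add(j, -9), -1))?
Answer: Rational(986, 95) ≈ 10.379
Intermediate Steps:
Function('N')(S, T) = Add(-18, Mul(S, T)) (Function('N')(S, T) = Add(-5, Add(Mul(T, S), -13)) = Add(-5, Add(Mul(S, T), -13)) = Add(-5, Add(-13, Mul(S, T))) = Add(-18, Mul(S, T)))
Function('r')(j) = Mul(j, Pow(Add(-9, j), -1)) (Function('r')(j) = Mul(Add(j, 0), Pow(Add(-9, j), -1)) = Mul(j, Pow(Add(-9, j), -1)))
Add(Mul(Add(126, Function('N')(12, -15)), Pow(Add(17, -207), -1)), Function('r')(10)) = Add(Mul(Add(126, Add(-18, Mul(12, -15))), Pow(Add(17, -207), -1)), Mul(10, Pow(Add(-9, 10), -1))) = Add(Mul(Add(126, Add(-18, -180)), Pow(-190, -1)), Mul(10, Pow(1, -1))) = Add(Mul(Add(126, -198), Rational(-1, 190)), Mul(10, 1)) = Add(Mul(-72, Rational(-1, 190)), 10) = Add(Rational(36, 95), 10) = Rational(986, 95)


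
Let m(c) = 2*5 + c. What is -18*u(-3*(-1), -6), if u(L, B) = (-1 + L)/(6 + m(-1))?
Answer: -12/5 ≈ -2.4000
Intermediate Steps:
m(c) = 10 + c
u(L, B) = -1/15 + L/15 (u(L, B) = (-1 + L)/(6 + (10 - 1)) = (-1 + L)/(6 + 9) = (-1 + L)/15 = (-1 + L)*(1/15) = -1/15 + L/15)
-18*u(-3*(-1), -6) = -18*(-1/15 + (-3*(-1))/15) = -18*(-1/15 + (1/15)*3) = -18*(-1/15 + ⅕) = -18*2/15 = -12/5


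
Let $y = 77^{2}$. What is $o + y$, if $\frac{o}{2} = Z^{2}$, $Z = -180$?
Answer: $70729$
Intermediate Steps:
$o = 64800$ ($o = 2 \left(-180\right)^{2} = 2 \cdot 32400 = 64800$)
$y = 5929$
$o + y = 64800 + 5929 = 70729$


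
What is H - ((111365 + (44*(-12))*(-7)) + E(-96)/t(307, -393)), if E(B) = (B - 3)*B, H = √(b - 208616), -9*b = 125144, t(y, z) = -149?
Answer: -17134585/149 + 16*I*√7823/3 ≈ -1.15e+5 + 471.72*I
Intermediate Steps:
b = -125144/9 (b = -⅑*125144 = -125144/9 ≈ -13905.)
H = 16*I*√7823/3 (H = √(-125144/9 - 208616) = √(-2002688/9) = 16*I*√7823/3 ≈ 471.72*I)
E(B) = B*(-3 + B) (E(B) = (-3 + B)*B = B*(-3 + B))
H - ((111365 + (44*(-12))*(-7)) + E(-96)/t(307, -393)) = 16*I*√7823/3 - ((111365 + (44*(-12))*(-7)) - 96*(-3 - 96)/(-149)) = 16*I*√7823/3 - ((111365 - 528*(-7)) - 96*(-99)*(-1/149)) = 16*I*√7823/3 - ((111365 + 3696) + 9504*(-1/149)) = 16*I*√7823/3 - (115061 - 9504/149) = 16*I*√7823/3 - 1*17134585/149 = 16*I*√7823/3 - 17134585/149 = -17134585/149 + 16*I*√7823/3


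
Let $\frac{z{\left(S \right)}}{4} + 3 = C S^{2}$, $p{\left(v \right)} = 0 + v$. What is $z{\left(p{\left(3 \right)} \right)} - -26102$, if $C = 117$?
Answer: $30302$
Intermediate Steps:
$p{\left(v \right)} = v$
$z{\left(S \right)} = -12 + 468 S^{2}$ ($z{\left(S \right)} = -12 + 4 \cdot 117 S^{2} = -12 + 468 S^{2}$)
$z{\left(p{\left(3 \right)} \right)} - -26102 = \left(-12 + 468 \cdot 3^{2}\right) - -26102 = \left(-12 + 468 \cdot 9\right) + 26102 = \left(-12 + 4212\right) + 26102 = 4200 + 26102 = 30302$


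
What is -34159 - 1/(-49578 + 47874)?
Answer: -58206935/1704 ≈ -34159.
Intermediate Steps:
-34159 - 1/(-49578 + 47874) = -34159 - 1/(-1704) = -34159 - 1*(-1/1704) = -34159 + 1/1704 = -58206935/1704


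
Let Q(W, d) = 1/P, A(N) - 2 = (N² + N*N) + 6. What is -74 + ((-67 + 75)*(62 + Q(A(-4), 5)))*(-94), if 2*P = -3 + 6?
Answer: -141598/3 ≈ -47199.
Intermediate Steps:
P = 3/2 (P = (-3 + 6)/2 = (½)*3 = 3/2 ≈ 1.5000)
A(N) = 8 + 2*N² (A(N) = 2 + ((N² + N*N) + 6) = 2 + ((N² + N²) + 6) = 2 + (2*N² + 6) = 2 + (6 + 2*N²) = 8 + 2*N²)
Q(W, d) = ⅔ (Q(W, d) = 1/(3/2) = ⅔)
-74 + ((-67 + 75)*(62 + Q(A(-4), 5)))*(-94) = -74 + ((-67 + 75)*(62 + ⅔))*(-94) = -74 + (8*(188/3))*(-94) = -74 + (1504/3)*(-94) = -74 - 141376/3 = -141598/3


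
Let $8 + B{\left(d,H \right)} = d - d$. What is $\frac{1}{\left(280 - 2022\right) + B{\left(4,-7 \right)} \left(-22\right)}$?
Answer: $- \frac{1}{1566} \approx -0.00063857$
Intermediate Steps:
$B{\left(d,H \right)} = -8$ ($B{\left(d,H \right)} = -8 + \left(d - d\right) = -8 + 0 = -8$)
$\frac{1}{\left(280 - 2022\right) + B{\left(4,-7 \right)} \left(-22\right)} = \frac{1}{\left(280 - 2022\right) - -176} = \frac{1}{-1742 + 176} = \frac{1}{-1566} = - \frac{1}{1566}$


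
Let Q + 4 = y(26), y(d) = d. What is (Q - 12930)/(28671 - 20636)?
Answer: -12908/8035 ≈ -1.6065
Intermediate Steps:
Q = 22 (Q = -4 + 26 = 22)
(Q - 12930)/(28671 - 20636) = (22 - 12930)/(28671 - 20636) = -12908/8035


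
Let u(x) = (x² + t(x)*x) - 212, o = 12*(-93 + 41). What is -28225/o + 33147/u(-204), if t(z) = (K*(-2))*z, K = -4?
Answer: 91260383/2013648 ≈ 45.321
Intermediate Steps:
o = -624 (o = 12*(-52) = -624)
t(z) = 8*z (t(z) = (-4*(-2))*z = 8*z)
u(x) = -212 + 9*x² (u(x) = (x² + (8*x)*x) - 212 = (x² + 8*x²) - 212 = 9*x² - 212 = -212 + 9*x²)
-28225/o + 33147/u(-204) = -28225/(-624) + 33147/(-212 + 9*(-204)²) = -28225*(-1/624) + 33147/(-212 + 9*41616) = 28225/624 + 33147/(-212 + 374544) = 28225/624 + 33147/374332 = 28225/624 + 33147*(1/374332) = 28225/624 + 1143/12908 = 91260383/2013648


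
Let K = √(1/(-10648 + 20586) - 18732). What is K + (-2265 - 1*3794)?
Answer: -6059 + I*√1850044315870/9938 ≈ -6059.0 + 136.86*I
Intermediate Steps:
K = I*√1850044315870/9938 (K = √(1/9938 - 18732) = √(-186158615/9938) = I*√1850044315870/9938 ≈ 136.86*I)
K + (-2265 - 1*3794) = I*√1850044315870/9938 + (-2265 - 1*3794) = I*√1850044315870/9938 + (-2265 - 3794) = I*√1850044315870/9938 - 6059 = -6059 + I*√1850044315870/9938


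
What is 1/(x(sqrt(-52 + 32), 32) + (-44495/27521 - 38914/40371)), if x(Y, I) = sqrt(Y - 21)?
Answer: 1/(-2867259839/1111050291 + sqrt(-21 + 2*I*sqrt(5))) ≈ -0.081769 - 0.17982*I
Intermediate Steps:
x(Y, I) = sqrt(-21 + Y)
1/(x(sqrt(-52 + 32), 32) + (-44495/27521 - 38914/40371)) = 1/(sqrt(-21 + sqrt(-52 + 32)) + (-44495/27521 - 38914/40371)) = 1/(sqrt(-21 + sqrt(-20)) + (-44495*1/27521 - 38914*1/40371)) = 1/(sqrt(-21 + 2*I*sqrt(5)) + (-44495/27521 - 38914/40371)) = 1/(sqrt(-21 + 2*I*sqrt(5)) - 2867259839/1111050291) = 1/(-2867259839/1111050291 + sqrt(-21 + 2*I*sqrt(5)))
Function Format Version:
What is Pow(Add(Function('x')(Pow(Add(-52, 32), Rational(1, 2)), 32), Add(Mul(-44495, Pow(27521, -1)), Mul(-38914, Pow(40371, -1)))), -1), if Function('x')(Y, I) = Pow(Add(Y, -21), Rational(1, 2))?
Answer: Pow(Add(Rational(-2867259839, 1111050291), Pow(Add(-21, Mul(2, I, Pow(5, Rational(1, 2)))), Rational(1, 2))), -1) ≈ Add(-0.081769, Mul(-0.17982, I))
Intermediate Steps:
Function('x')(Y, I) = Pow(Add(-21, Y), Rational(1, 2))
Pow(Add(Function('x')(Pow(Add(-52, 32), Rational(1, 2)), 32), Add(Mul(-44495, Pow(27521, -1)), Mul(-38914, Pow(40371, -1)))), -1) = Pow(Add(Pow(Add(-21, Pow(Add(-52, 32), Rational(1, 2))), Rational(1, 2)), Add(Mul(-44495, Pow(27521, -1)), Mul(-38914, Pow(40371, -1)))), -1) = Pow(Add(Pow(Add(-21, Pow(-20, Rational(1, 2))), Rational(1, 2)), Add(Mul(-44495, Rational(1, 27521)), Mul(-38914, Rational(1, 40371)))), -1) = Pow(Add(Pow(Add(-21, Mul(2, I, Pow(5, Rational(1, 2)))), Rational(1, 2)), Add(Rational(-44495, 27521), Rational(-38914, 40371))), -1) = Pow(Add(Pow(Add(-21, Mul(2, I, Pow(5, Rational(1, 2)))), Rational(1, 2)), Rational(-2867259839, 1111050291)), -1) = Pow(Add(Rational(-2867259839, 1111050291), Pow(Add(-21, Mul(2, I, Pow(5, Rational(1, 2)))), Rational(1, 2))), -1)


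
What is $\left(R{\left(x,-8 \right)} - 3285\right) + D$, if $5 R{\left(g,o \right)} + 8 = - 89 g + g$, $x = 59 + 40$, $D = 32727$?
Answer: $27698$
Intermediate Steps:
$x = 99$
$R{\left(g,o \right)} = - \frac{8}{5} - \frac{88 g}{5}$ ($R{\left(g,o \right)} = - \frac{8}{5} + \frac{- 89 g + g}{5} = - \frac{8}{5} + \frac{\left(-88\right) g}{5} = - \frac{8}{5} - \frac{88 g}{5}$)
$\left(R{\left(x,-8 \right)} - 3285\right) + D = \left(\left(- \frac{8}{5} - \frac{8712}{5}\right) - 3285\right) + 32727 = \left(-1744 - 3285\right) + 32727 = -5029 + 32727 = 27698$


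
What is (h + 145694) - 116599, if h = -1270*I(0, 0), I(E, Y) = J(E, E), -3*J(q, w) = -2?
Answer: 84745/3 ≈ 28248.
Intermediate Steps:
J(q, w) = ⅔ (J(q, w) = -⅓*(-2) = ⅔)
I(E, Y) = ⅔
h = -2540/3 (h = -1270*⅔ = -2540/3 ≈ -846.67)
(h + 145694) - 116599 = (-2540/3 + 145694) - 116599 = 434542/3 - 116599 = 84745/3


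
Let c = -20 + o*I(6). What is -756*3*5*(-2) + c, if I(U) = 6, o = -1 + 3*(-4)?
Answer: 22582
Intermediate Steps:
o = -13 (o = -1 - 12 = -13)
c = -98 (c = -20 - 13*6 = -20 - 78 = -98)
-756*3*5*(-2) + c = -756*3*5*(-2) - 98 = -11340*(-2) - 98 = -756*(-30) - 98 = 22680 - 98 = 22582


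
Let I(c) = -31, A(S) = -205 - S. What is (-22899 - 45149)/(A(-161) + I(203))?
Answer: 68048/75 ≈ 907.31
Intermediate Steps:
(-22899 - 45149)/(A(-161) + I(203)) = (-22899 - 45149)/((-205 - 1*(-161)) - 31) = -68048/((-205 + 161) - 31) = -68048/(-44 - 31) = -68048/(-75) = -68048*(-1/75) = 68048/75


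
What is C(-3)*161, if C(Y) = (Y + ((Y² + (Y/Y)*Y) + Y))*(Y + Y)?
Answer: 0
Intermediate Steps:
C(Y) = 2*Y*(Y² + 3*Y) (C(Y) = (Y + ((Y² + 1*Y) + Y))*(2*Y) = (Y + ((Y² + Y) + Y))*(2*Y) = (Y + ((Y + Y²) + Y))*(2*Y) = (Y + (Y² + 2*Y))*(2*Y) = (Y² + 3*Y)*(2*Y) = 2*Y*(Y² + 3*Y))
C(-3)*161 = (2*(-3)²*(3 - 3))*161 = (2*9*0)*161 = 0*161 = 0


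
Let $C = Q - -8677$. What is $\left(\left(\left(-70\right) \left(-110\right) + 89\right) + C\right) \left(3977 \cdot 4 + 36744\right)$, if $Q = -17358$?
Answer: $-46965584$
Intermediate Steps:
$C = -8681$ ($C = -17358 - -8677 = -17358 + 8677 = -8681$)
$\left(\left(\left(-70\right) \left(-110\right) + 89\right) + C\right) \left(3977 \cdot 4 + 36744\right) = \left(\left(\left(-70\right) \left(-110\right) + 89\right) - 8681\right) \left(3977 \cdot 4 + 36744\right) = \left(\left(7700 + 89\right) - 8681\right) \left(15908 + 36744\right) = \left(7789 - 8681\right) 52652 = \left(-892\right) 52652 = -46965584$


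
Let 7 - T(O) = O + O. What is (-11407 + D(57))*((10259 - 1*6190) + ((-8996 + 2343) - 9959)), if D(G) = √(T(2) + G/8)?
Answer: 143078001 - 112887*√2/4 ≈ 1.4304e+8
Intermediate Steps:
T(O) = 7 - 2*O (T(O) = 7 - (O + O) = 7 - 2*O)
D(G) = √(3 + G/8) (D(G) = √((7 - 2*2) + G/8) = √((7 - 4) + G*(⅛)) = √(3 + G/8))
(-11407 + D(57))*((10259 - 1*6190) + ((-8996 + 2343) - 9959)) = (-11407 + √(48 + 2*57)/4)*((10259 - 1*6190) + ((-8996 + 2343) - 9959)) = (-11407 + √(48 + 114)/4)*((10259 - 6190) + (-6653 - 9959)) = (-11407 + √162/4)*(4069 - 16612) = (-11407 + (9*√2)/4)*(-12543) = (-11407 + 9*√2/4)*(-12543) = 143078001 - 112887*√2/4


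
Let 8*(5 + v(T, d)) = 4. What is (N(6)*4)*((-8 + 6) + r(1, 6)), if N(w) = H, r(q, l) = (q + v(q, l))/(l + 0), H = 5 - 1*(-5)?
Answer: -310/3 ≈ -103.33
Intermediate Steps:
v(T, d) = -9/2 (v(T, d) = -5 + (⅛)*4 = -5 + ½ = -9/2)
H = 10 (H = 5 + 5 = 10)
r(q, l) = (-9/2 + q)/l (r(q, l) = (q - 9/2)/(l + 0) = (-9/2 + q)/l)
N(w) = 10
(N(6)*4)*((-8 + 6) + r(1, 6)) = (10*4)*((-8 + 6) + (-9/2 + 1)/6) = 40*(-2 + (⅙)*(-7/2)) = 40*(-2 - 7/12) = 40*(-31/12) = -310/3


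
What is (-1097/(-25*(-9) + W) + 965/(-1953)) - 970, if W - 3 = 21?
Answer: -158030272/162099 ≈ -974.90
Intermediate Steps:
W = 24 (W = 3 + 21 = 24)
(-1097/(-25*(-9) + W) + 965/(-1953)) - 970 = (-1097/(-25*(-9) + 24) + 965/(-1953)) - 970 = (-1097/(225 + 24) + 965*(-1/1953)) - 970 = (-1097/249 - 965/1953) - 970 = -794242/162099 - 970 = -158030272/162099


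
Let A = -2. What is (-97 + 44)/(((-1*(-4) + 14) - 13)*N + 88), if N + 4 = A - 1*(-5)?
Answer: -53/83 ≈ -0.63855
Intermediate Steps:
N = -1 (N = -4 + (-2 - 1*(-5)) = -4 + (-2 + 5) = -4 + 3 = -1)
(-97 + 44)/(((-1*(-4) + 14) - 13)*N + 88) = (-97 + 44)/(((-1*(-4) + 14) - 13)*(-1) + 88) = -53/(((4 + 14) - 13)*(-1) + 88) = -53/((18 - 13)*(-1) + 88) = -53/(5*(-1) + 88) = -53/(-5 + 88) = -53/83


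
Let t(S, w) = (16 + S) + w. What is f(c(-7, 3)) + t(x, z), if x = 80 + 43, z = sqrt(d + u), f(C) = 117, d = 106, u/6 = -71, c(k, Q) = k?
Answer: 256 + 8*I*sqrt(5) ≈ 256.0 + 17.889*I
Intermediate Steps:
u = -426 (u = 6*(-71) = -426)
z = 8*I*sqrt(5) (z = sqrt(106 - 426) = sqrt(-320) = 8*I*sqrt(5) ≈ 17.889*I)
x = 123
t(S, w) = 16 + S + w
f(c(-7, 3)) + t(x, z) = 117 + (16 + 123 + 8*I*sqrt(5)) = 117 + (139 + 8*I*sqrt(5)) = 256 + 8*I*sqrt(5)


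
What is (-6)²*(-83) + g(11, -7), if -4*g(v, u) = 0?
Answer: -2988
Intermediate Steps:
g(v, u) = 0 (g(v, u) = -¼*0 = 0)
(-6)²*(-83) + g(11, -7) = (-6)²*(-83) + 0 = 36*(-83) + 0 = -2988 + 0 = -2988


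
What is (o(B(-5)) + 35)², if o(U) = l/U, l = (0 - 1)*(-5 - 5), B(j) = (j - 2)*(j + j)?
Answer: 60516/49 ≈ 1235.0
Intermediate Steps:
B(j) = 2*j*(-2 + j) (B(j) = (-2 + j)*(2*j) = 2*j*(-2 + j))
l = 10 (l = -1*(-10) = 10)
o(U) = 10/U
(o(B(-5)) + 35)² = (10/((2*(-5)*(-2 - 5))) + 35)² = (10/((2*(-5)*(-7))) + 35)² = (10/70 + 35)² = (10*(1/70) + 35)² = (⅐ + 35)² = (246/7)² = 60516/49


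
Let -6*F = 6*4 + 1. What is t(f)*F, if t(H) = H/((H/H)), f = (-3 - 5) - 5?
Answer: 325/6 ≈ 54.167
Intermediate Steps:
f = -13 (f = -8 - 5 = -13)
t(H) = H (t(H) = H/1 = H*1 = H)
F = -25/6 (F = -(6*4 + 1)/6 = -(24 + 1)/6 = -⅙*25 = -25/6 ≈ -4.1667)
t(f)*F = -13*(-25/6) = 325/6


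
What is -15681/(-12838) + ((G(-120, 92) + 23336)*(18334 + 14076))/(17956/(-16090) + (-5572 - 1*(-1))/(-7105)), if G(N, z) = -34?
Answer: -110838266906720897881/48707359162 ≈ -2.2756e+9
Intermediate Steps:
-15681/(-12838) + ((G(-120, 92) + 23336)*(18334 + 14076))/(17956/(-16090) + (-5572 - 1*(-1))/(-7105)) = -15681/(-12838) + ((-34 + 23336)*(18334 + 14076))/(17956/(-16090) + (-5572 - 1*(-1))/(-7105)) = -15681*(-1/12838) + (23302*32410)/(17956*(-1/16090) + (-5572 + 1)*(-1/7105)) = 15681/12838 + 755217820/(-8978/8045 - 5571*(-1/7105)) = 15681/12838 + 755217820/(-8978/8045 + 5571/7105) = 15681/12838 + 755217820/(-3793999/11431945) = 15681/12838 + 755217820*(-11431945/3793999) = 15681/12838 - 8633608581259900/3793999 = -110838266906720897881/48707359162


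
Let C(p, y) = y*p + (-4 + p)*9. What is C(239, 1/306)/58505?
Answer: 647429/17902530 ≈ 0.036164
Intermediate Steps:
C(p, y) = -36 + 9*p + p*y (C(p, y) = p*y + (-36 + 9*p) = -36 + 9*p + p*y)
C(239, 1/306)/58505 = (-36 + 9*239 + 239/306)/58505 = (-36 + 2151 + 239*(1/306))*(1/58505) = (-36 + 2151 + 239/306)*(1/58505) = (647429/306)*(1/58505) = 647429/17902530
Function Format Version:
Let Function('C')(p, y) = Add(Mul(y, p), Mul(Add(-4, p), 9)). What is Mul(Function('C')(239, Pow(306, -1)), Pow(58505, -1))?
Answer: Rational(647429, 17902530) ≈ 0.036164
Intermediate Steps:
Function('C')(p, y) = Add(-36, Mul(9, p), Mul(p, y)) (Function('C')(p, y) = Add(Mul(p, y), Add(-36, Mul(9, p))) = Add(-36, Mul(9, p), Mul(p, y)))
Mul(Function('C')(239, Pow(306, -1)), Pow(58505, -1)) = Mul(Add(-36, Mul(9, 239), Mul(239, Pow(306, -1))), Pow(58505, -1)) = Mul(Add(-36, 2151, Mul(239, Rational(1, 306))), Rational(1, 58505)) = Mul(Add(-36, 2151, Rational(239, 306)), Rational(1, 58505)) = Mul(Rational(647429, 306), Rational(1, 58505)) = Rational(647429, 17902530)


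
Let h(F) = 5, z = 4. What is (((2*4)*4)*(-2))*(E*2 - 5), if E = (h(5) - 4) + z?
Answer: -320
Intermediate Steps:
E = 5 (E = (5 - 4) + 4 = 1 + 4 = 5)
(((2*4)*4)*(-2))*(E*2 - 5) = (((2*4)*4)*(-2))*(5*2 - 5) = ((8*4)*(-2))*(10 - 5) = (32*(-2))*5 = -64*5 = -320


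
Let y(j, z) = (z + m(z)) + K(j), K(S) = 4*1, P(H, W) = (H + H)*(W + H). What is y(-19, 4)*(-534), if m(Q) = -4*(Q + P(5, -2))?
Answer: 68352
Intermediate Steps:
P(H, W) = 2*H*(H + W) (P(H, W) = (2*H)*(H + W) = 2*H*(H + W))
m(Q) = -120 - 4*Q (m(Q) = -4*(Q + 2*5*(5 - 2)) = -4*(Q + 2*5*3) = -4*(Q + 30) = -4*(30 + Q) = -120 - 4*Q)
K(S) = 4
y(j, z) = -116 - 3*z (y(j, z) = (z + (-120 - 4*z)) + 4 = (-120 - 3*z) + 4 = -116 - 3*z)
y(-19, 4)*(-534) = (-116 - 3*4)*(-534) = (-116 - 12)*(-534) = -128*(-534) = 68352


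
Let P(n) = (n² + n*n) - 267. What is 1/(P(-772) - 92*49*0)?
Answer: 1/1191701 ≈ 8.3914e-7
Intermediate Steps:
P(n) = -267 + 2*n² (P(n) = (n² + n²) - 267 = 2*n² - 267 = -267 + 2*n²)
1/(P(-772) - 92*49*0) = 1/((-267 + 2*(-772)²) - 92*49*0) = 1/((-267 + 2*595984) - 4508*0) = 1/((-267 + 1191968) + 0) = 1/(1191701 + 0) = 1/1191701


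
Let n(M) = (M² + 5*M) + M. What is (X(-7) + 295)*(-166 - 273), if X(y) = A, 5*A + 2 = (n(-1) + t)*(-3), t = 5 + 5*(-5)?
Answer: -679572/5 ≈ -1.3591e+5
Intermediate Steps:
n(M) = M² + 6*M
t = -20 (t = 5 - 25 = -20)
A = 73/5 (A = -⅖ + ((-(6 - 1) - 20)*(-3))/5 = -⅖ + ((-1*5 - 20)*(-3))/5 = -⅖ + ((-5 - 20)*(-3))/5 = -⅖ + (-25*(-3))/5 = -⅖ + (⅕)*75 = -⅖ + 15 = 73/5 ≈ 14.600)
X(y) = 73/5
(X(-7) + 295)*(-166 - 273) = (73/5 + 295)*(-166 - 273) = (1548/5)*(-439) = -679572/5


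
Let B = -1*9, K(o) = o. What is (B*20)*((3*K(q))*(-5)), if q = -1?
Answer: -2700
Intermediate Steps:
B = -9
(B*20)*((3*K(q))*(-5)) = (-9*20)*((3*(-1))*(-5)) = -(-540)*(-5) = -180*15 = -2700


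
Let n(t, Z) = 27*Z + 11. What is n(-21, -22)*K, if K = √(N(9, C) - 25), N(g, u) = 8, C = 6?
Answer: -583*I*√17 ≈ -2403.8*I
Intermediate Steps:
n(t, Z) = 11 + 27*Z
K = I*√17 (K = √(8 - 25) = √(-17) = I*√17 ≈ 4.1231*I)
n(-21, -22)*K = (11 + 27*(-22))*(I*√17) = (11 - 594)*(I*√17) = -583*I*√17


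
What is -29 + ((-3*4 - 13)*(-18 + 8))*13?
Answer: 3221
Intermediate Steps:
-29 + ((-3*4 - 13)*(-18 + 8))*13 = -29 + ((-12 - 13)*(-10))*13 = -29 - 25*(-10)*13 = -29 + 250*13 = -29 + 3250 = 3221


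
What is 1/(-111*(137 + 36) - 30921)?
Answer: -1/50124 ≈ -1.9951e-5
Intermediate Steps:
1/(-111*(137 + 36) - 30921) = 1/(-111*173 - 30921) = 1/(-19203 - 30921) = 1/(-50124) = -1/50124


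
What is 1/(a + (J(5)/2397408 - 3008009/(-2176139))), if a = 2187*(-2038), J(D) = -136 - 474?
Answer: -2608546523856/11626564757709022795 ≈ -2.2436e-7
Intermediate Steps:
J(D) = -610
a = -4457106
1/(a + (J(5)/2397408 - 3008009/(-2176139))) = 1/(-4457106 + (-610/2397408 - 3008009/(-2176139))) = 1/(-4457106 + (-610*1/2397408 - 3008009*(-1/2176139))) = 1/(-4457106 + (-305/1198704 + 3008009/2176139)) = 1/(-4457106 + 3605048697941/2608546523856) = 1/(-11626564757709022795/2608546523856) = -2608546523856/11626564757709022795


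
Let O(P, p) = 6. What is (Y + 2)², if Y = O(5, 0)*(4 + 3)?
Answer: 1936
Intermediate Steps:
Y = 42 (Y = 6*(4 + 3) = 6*7 = 42)
(Y + 2)² = (42 + 2)² = 44² = 1936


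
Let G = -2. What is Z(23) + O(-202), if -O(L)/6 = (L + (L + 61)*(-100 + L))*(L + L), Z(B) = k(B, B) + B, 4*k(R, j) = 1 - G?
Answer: 410916575/4 ≈ 1.0273e+8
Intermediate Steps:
k(R, j) = ¾ (k(R, j) = (1 - 1*(-2))/4 = (1 + 2)/4 = (¼)*3 = ¾)
Z(B) = ¾ + B
O(L) = -12*L*(L + (-100 + L)*(61 + L)) (O(L) = -6*(L + (L + 61)*(-100 + L))*(L + L) = -6*(L + (61 + L)*(-100 + L))*2*L = -6*(L + (-100 + L)*(61 + L))*2*L = -12*L*(L + (-100 + L)*(61 + L)))
Z(23) + O(-202) = (¾ + 23) + 12*(-202)*(6100 - 1*(-202)² + 38*(-202)) = 95/4 + 12*(-202)*(6100 - 1*40804 - 7676) = 95/4 + 12*(-202)*(6100 - 40804 - 7676) = 95/4 + 12*(-202)*(-42380) = 95/4 + 102729120 = 410916575/4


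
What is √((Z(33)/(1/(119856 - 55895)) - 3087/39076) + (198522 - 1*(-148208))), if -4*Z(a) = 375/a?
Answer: √7622349078610882/214918 ≈ 406.23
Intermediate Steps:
Z(a) = -375/(4*a)
√((Z(33)/(1/(119856 - 55895)) - 3087/39076) + (198522 - 1*(-148208))) = √(((-375/4/33)/(1/(119856 - 55895)) - 3087/39076) + (198522 - 1*(-148208))) = √(((-375/4*1/33)/(1/63961) - 3087*1/39076) + (198522 + 148208)) = √((-125/(44*1/63961) - 3087/39076) + 346730) = √((-125/44*63961 - 3087/39076) + 346730) = √((-7995125/44 - 3087/39076) + 346730) = √(-39052205041/214918 + 346730) = √(35466313099/214918) = √7622349078610882/214918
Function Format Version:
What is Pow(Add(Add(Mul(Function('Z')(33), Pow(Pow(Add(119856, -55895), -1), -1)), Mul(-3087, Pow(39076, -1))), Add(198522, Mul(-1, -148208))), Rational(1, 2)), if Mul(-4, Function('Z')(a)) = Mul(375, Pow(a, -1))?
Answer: Mul(Rational(1, 214918), Pow(7622349078610882, Rational(1, 2))) ≈ 406.23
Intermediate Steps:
Function('Z')(a) = Mul(Rational(-375, 4), Pow(a, -1)) (Function('Z')(a) = Mul(Rational(-1, 4), Mul(375, Pow(a, -1))) = Mul(Rational(-375, 4), Pow(a, -1)))
Pow(Add(Add(Mul(Function('Z')(33), Pow(Pow(Add(119856, -55895), -1), -1)), Mul(-3087, Pow(39076, -1))), Add(198522, Mul(-1, -148208))), Rational(1, 2)) = Pow(Add(Add(Mul(Mul(Rational(-375, 4), Pow(33, -1)), Pow(Pow(Add(119856, -55895), -1), -1)), Mul(-3087, Pow(39076, -1))), Add(198522, Mul(-1, -148208))), Rational(1, 2)) = Pow(Add(Add(Mul(Mul(Rational(-375, 4), Rational(1, 33)), Pow(Pow(63961, -1), -1)), Mul(-3087, Rational(1, 39076))), Add(198522, 148208)), Rational(1, 2)) = Pow(Add(Add(Mul(Rational(-125, 44), Pow(Rational(1, 63961), -1)), Rational(-3087, 39076)), 346730), Rational(1, 2)) = Pow(Add(Add(Mul(Rational(-125, 44), 63961), Rational(-3087, 39076)), 346730), Rational(1, 2)) = Pow(Add(Add(Rational(-7995125, 44), Rational(-3087, 39076)), 346730), Rational(1, 2)) = Pow(Add(Rational(-39052205041, 214918), 346730), Rational(1, 2)) = Pow(Rational(35466313099, 214918), Rational(1, 2)) = Mul(Rational(1, 214918), Pow(7622349078610882, Rational(1, 2)))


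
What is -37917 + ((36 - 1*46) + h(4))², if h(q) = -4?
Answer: -37721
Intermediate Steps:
-37917 + ((36 - 1*46) + h(4))² = -37917 + ((36 - 1*46) - 4)² = -37917 + ((36 - 46) - 4)² = -37917 + (-10 - 4)² = -37917 + (-14)² = -37917 + 196 = -37721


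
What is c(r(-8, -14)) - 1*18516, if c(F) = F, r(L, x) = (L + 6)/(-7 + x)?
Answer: -388834/21 ≈ -18516.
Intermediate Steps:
r(L, x) = (6 + L)/(-7 + x)
c(r(-8, -14)) - 1*18516 = (6 - 8)/(-7 - 14) - 1*18516 = -2/(-21) - 18516 = -1/21*(-2) - 18516 = 2/21 - 18516 = -388834/21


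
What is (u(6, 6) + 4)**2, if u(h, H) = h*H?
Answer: 1600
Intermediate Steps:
u(h, H) = H*h
(u(6, 6) + 4)**2 = (6*6 + 4)**2 = (36 + 4)**2 = 40**2 = 1600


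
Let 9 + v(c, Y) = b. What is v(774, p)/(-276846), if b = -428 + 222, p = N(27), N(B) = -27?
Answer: 215/276846 ≈ 0.00077660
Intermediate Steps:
p = -27
b = -206
v(c, Y) = -215 (v(c, Y) = -9 - 206 = -215)
v(774, p)/(-276846) = -215/(-276846) = -215*(-1/276846) = 215/276846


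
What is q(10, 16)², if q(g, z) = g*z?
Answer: 25600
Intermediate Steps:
q(10, 16)² = (10*16)² = 160² = 25600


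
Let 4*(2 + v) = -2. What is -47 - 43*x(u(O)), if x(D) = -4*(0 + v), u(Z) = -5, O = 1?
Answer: -477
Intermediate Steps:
v = -5/2 (v = -2 + (¼)*(-2) = -2 - ½ = -5/2 ≈ -2.5000)
x(D) = 10 (x(D) = -4*(0 - 5/2) = -4*(-5/2) = 10)
-47 - 43*x(u(O)) = -47 - 43*10 = -47 - 430 = -477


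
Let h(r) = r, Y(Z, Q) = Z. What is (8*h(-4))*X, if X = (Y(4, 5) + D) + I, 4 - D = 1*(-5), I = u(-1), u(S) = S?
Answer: -384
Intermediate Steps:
I = -1
D = 9 (D = 4 - (-5) = 4 - 1*(-5) = 4 + 5 = 9)
X = 12 (X = (4 + 9) - 1 = 13 - 1 = 12)
(8*h(-4))*X = (8*(-4))*12 = -32*12 = -384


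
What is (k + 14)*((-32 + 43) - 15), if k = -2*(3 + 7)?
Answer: 24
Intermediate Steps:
k = -20 (k = -2*10 = -20)
(k + 14)*((-32 + 43) - 15) = (-20 + 14)*((-32 + 43) - 15) = -6*(11 - 15) = -6*(-4) = 24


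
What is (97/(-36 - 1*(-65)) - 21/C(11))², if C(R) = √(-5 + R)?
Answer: 142445/1682 - 679*√6/29 ≈ 27.336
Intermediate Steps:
(97/(-36 - 1*(-65)) - 21/C(11))² = (97/(-36 - 1*(-65)) - 21/√(-5 + 11))² = (97/(-36 + 65) - 21*√6/6)² = (97/29 - 7*√6/2)²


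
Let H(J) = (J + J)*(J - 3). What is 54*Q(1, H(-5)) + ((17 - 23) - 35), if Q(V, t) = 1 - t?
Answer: -4307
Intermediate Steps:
H(J) = 2*J*(-3 + J) (H(J) = (2*J)*(-3 + J) = 2*J*(-3 + J))
54*Q(1, H(-5)) + ((17 - 23) - 35) = 54*(1 - 2*(-5)*(-3 - 5)) + ((17 - 23) - 35) = 54*(1 - 2*(-5)*(-8)) + (-6 - 35) = 54*(1 - 1*80) - 41 = 54*(1 - 80) - 41 = 54*(-79) - 41 = -4266 - 41 = -4307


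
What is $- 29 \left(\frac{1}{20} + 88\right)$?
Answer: $- \frac{51069}{20} \approx -2553.4$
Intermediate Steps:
$- 29 \left(\frac{1}{20} + 88\right) = \left(-29\right) \frac{1761}{20} = - \frac{51069}{20}$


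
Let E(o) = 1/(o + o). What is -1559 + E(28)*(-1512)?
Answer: -1586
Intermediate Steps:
E(o) = 1/(2*o)
-1559 + E(28)*(-1512) = -1559 + ((½)/28)*(-1512) = -1559 + ((½)*(1/28))*(-1512) = -1559 + (1/56)*(-1512) = -1559 - 27 = -1586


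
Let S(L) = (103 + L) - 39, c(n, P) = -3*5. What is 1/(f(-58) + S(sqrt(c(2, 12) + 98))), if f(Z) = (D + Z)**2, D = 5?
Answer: 2873/8254046 - sqrt(83)/8254046 ≈ 0.00034697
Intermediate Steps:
c(n, P) = -15
f(Z) = (5 + Z)**2
S(L) = 64 + L
1/(f(-58) + S(sqrt(c(2, 12) + 98))) = 1/((5 - 58)**2 + (64 + sqrt(-15 + 98))) = 1/((-53)**2 + (64 + sqrt(83))) = 1/(2809 + (64 + sqrt(83))) = 1/(2873 + sqrt(83))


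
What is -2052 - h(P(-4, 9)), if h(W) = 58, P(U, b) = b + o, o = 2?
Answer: -2110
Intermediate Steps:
P(U, b) = 2 + b (P(U, b) = b + 2 = 2 + b)
-2052 - h(P(-4, 9)) = -2052 - 1*58 = -2052 - 58 = -2110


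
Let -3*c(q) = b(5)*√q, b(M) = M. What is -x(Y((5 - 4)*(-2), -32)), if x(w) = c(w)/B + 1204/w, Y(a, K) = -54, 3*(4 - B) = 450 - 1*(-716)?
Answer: 602/27 - 15*I*√6/1154 ≈ 22.296 - 0.031839*I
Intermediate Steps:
B = -1154/3 (B = 4 - (450 - 1*(-716))/3 = 4 - (450 + 716)/3 = 4 - ⅓*1166 = 4 - 1166/3 = -1154/3 ≈ -384.67)
c(q) = -5*√q/3
x(w) = 1204/w + 5*√w/1154 (x(w) = (-5*√w/3)/(-1154/3) + 1204/w = -5*√w/3*(-3/1154) + 1204/w = 5*√w/1154 + 1204/w = 1204/w + 5*√w/1154)
-x(Y((5 - 4)*(-2), -32)) = -(1389416 + 5*(-54)^(3/2))/(1154*(-54)) = -(-1)*(1389416 + 5*(-162*I*√6))/(1154*54) = -(-1)*(1389416 - 810*I*√6)/(1154*54) = -(-602/27 + 15*I*√6/1154) = 602/27 - 15*I*√6/1154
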